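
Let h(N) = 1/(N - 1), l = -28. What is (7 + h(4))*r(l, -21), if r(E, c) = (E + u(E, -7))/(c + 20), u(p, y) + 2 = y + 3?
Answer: 748/3 ≈ 249.33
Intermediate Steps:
u(p, y) = 1 + y (u(p, y) = -2 + (y + 3) = -2 + (3 + y) = 1 + y)
r(E, c) = (-6 + E)/(20 + c) (r(E, c) = (E + (1 - 7))/(c + 20) = (E - 6)/(20 + c) = (-6 + E)/(20 + c))
h(N) = 1/(-1 + N)
(7 + h(4))*r(l, -21) = (7 + 1/(-1 + 4))*((-6 - 28)/(20 - 21)) = (7 + 1/3)*(-34/(-1)) = (7 + 1/3)*(-1*(-34)) = (22/3)*34 = 748/3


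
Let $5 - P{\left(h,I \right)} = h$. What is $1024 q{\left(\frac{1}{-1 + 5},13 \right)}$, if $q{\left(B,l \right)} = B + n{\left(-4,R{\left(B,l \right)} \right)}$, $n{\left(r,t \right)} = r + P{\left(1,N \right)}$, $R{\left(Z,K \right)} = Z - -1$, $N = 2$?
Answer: $256$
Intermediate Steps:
$P{\left(h,I \right)} = 5 - h$
$R{\left(Z,K \right)} = 1 + Z$ ($R{\left(Z,K \right)} = Z + 1 = 1 + Z$)
$n{\left(r,t \right)} = 4 + r$ ($n{\left(r,t \right)} = r + \left(5 - 1\right) = r + 4 = 4 + r$)
$q{\left(B,l \right)} = B$ ($q{\left(B,l \right)} = B + \left(4 - 4\right) = B + 0 = B$)
$1024 q{\left(\frac{1}{-1 + 5},13 \right)} = \frac{1024}{-1 + 5} = \frac{1024}{4} = 1024 \cdot \frac{1}{4} = 256$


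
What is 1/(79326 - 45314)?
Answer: 1/34012 ≈ 2.9401e-5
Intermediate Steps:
1/(79326 - 45314) = 1/34012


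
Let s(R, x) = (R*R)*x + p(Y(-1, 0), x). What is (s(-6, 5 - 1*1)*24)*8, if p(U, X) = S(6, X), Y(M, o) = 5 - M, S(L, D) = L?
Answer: 28800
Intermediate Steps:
p(U, X) = 6
s(R, x) = 6 + x*R² (s(R, x) = (R*R)*x + 6 = R²*x + 6 = x*R² + 6 = 6 + x*R²)
(s(-6, 5 - 1*1)*24)*8 = ((6 + (5 - 1*1)*(-6)²)*24)*8 = ((6 + (5 - 1)*36)*24)*8 = ((6 + 4*36)*24)*8 = ((6 + 144)*24)*8 = (150*24)*8 = 3600*8 = 28800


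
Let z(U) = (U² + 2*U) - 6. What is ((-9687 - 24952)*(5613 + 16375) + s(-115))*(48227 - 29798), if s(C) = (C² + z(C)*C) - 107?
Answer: -14063592827121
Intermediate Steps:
z(U) = -6 + U² + 2*U
s(C) = -107 + C² + C*(-6 + C² + 2*C) (s(C) = (C² + (-6 + C² + 2*C)*C) - 107 = (C² + C*(-6 + C² + 2*C)) - 107 = -107 + C² + C*(-6 + C² + 2*C))
((-9687 - 24952)*(5613 + 16375) + s(-115))*(48227 - 29798) = ((-9687 - 24952)*(5613 + 16375) + (-107 + (-115)³ - 6*(-115) + 3*(-115)²))*(48227 - 29798) = (-34639*21988 + (-107 - 1520875 + 690 + 3*13225))*18429 = (-761642332 + (-107 - 1520875 + 690 + 39675))*18429 = (-761642332 - 1480617)*18429 = -763122949*18429 = -14063592827121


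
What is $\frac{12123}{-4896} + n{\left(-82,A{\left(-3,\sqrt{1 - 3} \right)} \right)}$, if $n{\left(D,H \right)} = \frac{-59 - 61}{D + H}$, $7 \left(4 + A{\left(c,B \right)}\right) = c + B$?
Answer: $- \frac{4246619}{3904288} + \frac{280 i \sqrt{2}}{122009} \approx -1.0877 + 0.0032455 i$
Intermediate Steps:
$A{\left(c,B \right)} = -4 + \frac{B}{7} + \frac{c}{7}$ ($A{\left(c,B \right)} = -4 + \frac{c + B}{7} = -4 + \frac{B + c}{7} = -4 + \left(\frac{B}{7} + \frac{c}{7}\right) = -4 + \frac{B}{7} + \frac{c}{7}$)
$n{\left(D,H \right)} = - \frac{120}{D + H}$
$\frac{12123}{-4896} + n{\left(-82,A{\left(-3,\sqrt{1 - 3} \right)} \right)} = \frac{12123}{-4896} - \frac{120}{-82 + \left(-4 + \frac{\sqrt{1 - 3}}{7} + \frac{1}{7} \left(-3\right)\right)} = 12123 \left(- \frac{1}{4896}\right) - \frac{120}{-82 - \left(\frac{31}{7} - \frac{i \sqrt{2}}{7}\right)} = - \frac{1347}{544} - \frac{120}{-82 - \left(\frac{31}{7} - \frac{i \sqrt{2}}{7}\right)} = - \frac{1347}{544} - \frac{120}{- \frac{605}{7} + \frac{i \sqrt{2}}{7}}$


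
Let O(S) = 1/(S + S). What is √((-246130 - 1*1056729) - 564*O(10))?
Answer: 2*I*√8143045/5 ≈ 1141.4*I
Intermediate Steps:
O(S) = 1/(2*S)
√((-246130 - 1*1056729) - 564*O(10)) = √((-246130 - 1*1056729) - 282/10) = √((-246130 - 1056729) - 282/10) = √(-1302859 - 564*1/20) = √(-1302859 - 141/5) = √(-6514436/5) = 2*I*√8143045/5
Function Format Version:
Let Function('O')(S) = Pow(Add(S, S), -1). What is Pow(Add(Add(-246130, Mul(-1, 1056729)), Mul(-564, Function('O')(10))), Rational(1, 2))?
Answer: Mul(Rational(2, 5), I, Pow(8143045, Rational(1, 2))) ≈ Mul(1141.4, I)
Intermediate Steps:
Function('O')(S) = Mul(Rational(1, 2), Pow(S, -1)) (Function('O')(S) = Pow(Mul(2, S), -1) = Mul(Rational(1, 2), Pow(S, -1)))
Pow(Add(Add(-246130, Mul(-1, 1056729)), Mul(-564, Function('O')(10))), Rational(1, 2)) = Pow(Add(Add(-246130, Mul(-1, 1056729)), Mul(-564, Mul(Rational(1, 2), Pow(10, -1)))), Rational(1, 2)) = Pow(Add(Add(-246130, -1056729), Mul(-564, Mul(Rational(1, 2), Rational(1, 10)))), Rational(1, 2)) = Pow(Add(-1302859, Mul(-564, Rational(1, 20))), Rational(1, 2)) = Pow(Add(-1302859, Rational(-141, 5)), Rational(1, 2)) = Pow(Rational(-6514436, 5), Rational(1, 2)) = Mul(Rational(2, 5), I, Pow(8143045, Rational(1, 2)))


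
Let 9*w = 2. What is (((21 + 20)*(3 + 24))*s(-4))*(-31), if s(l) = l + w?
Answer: 129642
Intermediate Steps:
w = 2/9 (w = (1/9)*2 = 2/9 ≈ 0.22222)
s(l) = 2/9 + l (s(l) = l + 2/9 = 2/9 + l)
(((21 + 20)*(3 + 24))*s(-4))*(-31) = (((21 + 20)*(3 + 24))*(2/9 - 4))*(-31) = ((41*27)*(-34/9))*(-31) = (1107*(-34/9))*(-31) = -4182*(-31) = 129642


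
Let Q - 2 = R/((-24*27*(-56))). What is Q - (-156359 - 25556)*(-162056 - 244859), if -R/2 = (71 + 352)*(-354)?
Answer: -24872044584155/336 ≈ -7.4024e+10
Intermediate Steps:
R = 299484 (R = -2*(71 + 352)*(-354) = -846*(-354) = -2*(-149742) = 299484)
Q = 3445/336 (Q = 2 + 299484/((-24*27*(-56))) = 2 + 299484/((-648*(-56))) = 2 + 299484/36288 = 2 + 299484*(1/36288) = 2 + 2773/336 = 3445/336 ≈ 10.253)
Q - (-156359 - 25556)*(-162056 - 244859) = 3445/336 - (-156359 - 25556)*(-162056 - 244859) = 3445/336 - (-181915)*(-406915) = 3445/336 - 1*74023942225 = 3445/336 - 74023942225 = -24872044584155/336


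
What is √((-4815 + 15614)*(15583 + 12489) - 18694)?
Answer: √303130834 ≈ 17411.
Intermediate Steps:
√((-4815 + 15614)*(15583 + 12489) - 18694) = √(10799*28072 - 18694) = √(303149528 - 18694) = √303130834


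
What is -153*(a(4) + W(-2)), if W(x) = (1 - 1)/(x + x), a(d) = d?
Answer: -612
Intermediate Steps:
W(x) = 0 (W(x) = 0/((2*x)) = 0*(1/(2*x)) = 0)
-153*(a(4) + W(-2)) = -153*(4 + 0) = -153*4 = -612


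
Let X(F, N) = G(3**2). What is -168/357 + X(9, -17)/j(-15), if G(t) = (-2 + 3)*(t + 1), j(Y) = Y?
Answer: -58/51 ≈ -1.1373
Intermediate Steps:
G(t) = 1 + t (G(t) = 1*(1 + t) = 1 + t)
X(F, N) = 10 (X(F, N) = 1 + 3**2 = 1 + 9 = 10)
-168/357 + X(9, -17)/j(-15) = -168/357 + 10/(-15) = -168*1/357 + 10*(-1/15) = -8/17 - 2/3 = -58/51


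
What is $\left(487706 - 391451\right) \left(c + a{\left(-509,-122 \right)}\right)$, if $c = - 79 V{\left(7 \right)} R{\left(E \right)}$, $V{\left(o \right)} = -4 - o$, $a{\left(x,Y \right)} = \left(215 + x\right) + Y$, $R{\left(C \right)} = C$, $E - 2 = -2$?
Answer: $-40042080$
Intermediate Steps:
$E = 0$ ($E = 2 - 2 = 0$)
$a{\left(x,Y \right)} = 215 + Y + x$
$c = 0$ ($c = - 79 \left(-4 - 7\right) 0 = \left(-79\right) \left(-11\right) 0 = 869 \cdot 0 = 0$)
$\left(487706 - 391451\right) \left(c + a{\left(-509,-122 \right)}\right) = \left(487706 - 391451\right) \left(0 - 416\right) = 96255 \left(0 - 416\right) = 96255 \left(-416\right) = -40042080$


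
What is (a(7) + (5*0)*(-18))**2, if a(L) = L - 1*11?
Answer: 16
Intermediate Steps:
a(L) = -11 + L (a(L) = L - 11 = -11 + L)
(a(7) + (5*0)*(-18))**2 = ((-11 + 7) + (5*0)*(-18))**2 = (-4 + 0*(-18))**2 = (-4 + 0)**2 = (-4)**2 = 16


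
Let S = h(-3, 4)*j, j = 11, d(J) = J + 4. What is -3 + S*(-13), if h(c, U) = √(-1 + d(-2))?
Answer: -146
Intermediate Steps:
d(J) = 4 + J
h(c, U) = 1 (h(c, U) = √(-1 + (4 - 2)) = √(-1 + 2) = √1 = 1)
S = 11 (S = 1*11 = 11)
-3 + S*(-13) = -3 + 11*(-13) = -3 - 143 = -146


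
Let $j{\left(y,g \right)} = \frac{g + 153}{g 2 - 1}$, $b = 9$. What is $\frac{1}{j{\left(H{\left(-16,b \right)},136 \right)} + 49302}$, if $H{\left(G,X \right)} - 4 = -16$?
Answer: $\frac{271}{13361131} \approx 2.0283 \cdot 10^{-5}$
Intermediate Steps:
$H{\left(G,X \right)} = -12$ ($H{\left(G,X \right)} = 4 - 16 = -12$)
$j{\left(y,g \right)} = \frac{153 + g}{-1 + 2 g}$ ($j{\left(y,g \right)} = \frac{153 + g}{2 g - 1} = \frac{153 + g}{-1 + 2 g}$)
$\frac{1}{j{\left(H{\left(-16,b \right)},136 \right)} + 49302} = \frac{1}{\frac{153 + 136}{-1 + 2 \cdot 136} + 49302} = \frac{1}{\frac{1}{-1 + 272} \cdot 289 + 49302} = \frac{1}{\frac{1}{271} \cdot 289 + 49302} = \frac{1}{\frac{289}{271} + 49302} = \frac{1}{\frac{13361131}{271}} = \frac{271}{13361131}$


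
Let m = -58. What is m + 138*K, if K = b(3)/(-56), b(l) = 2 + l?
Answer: -1969/28 ≈ -70.321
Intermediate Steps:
K = -5/56 (K = (2 + 3)/(-56) = 5*(-1/56) = -5/56 ≈ -0.089286)
m + 138*K = -58 + 138*(-5/56) = -58 - 345/28 = -1969/28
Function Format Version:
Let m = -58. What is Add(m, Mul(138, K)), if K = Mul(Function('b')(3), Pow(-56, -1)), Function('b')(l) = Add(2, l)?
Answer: Rational(-1969, 28) ≈ -70.321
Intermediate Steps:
K = Rational(-5, 56) (K = Mul(Add(2, 3), Pow(-56, -1)) = Mul(5, Rational(-1, 56)) = Rational(-5, 56) ≈ -0.089286)
Add(m, Mul(138, K)) = Add(-58, Mul(138, Rational(-5, 56))) = Add(-58, Rational(-345, 28)) = Rational(-1969, 28)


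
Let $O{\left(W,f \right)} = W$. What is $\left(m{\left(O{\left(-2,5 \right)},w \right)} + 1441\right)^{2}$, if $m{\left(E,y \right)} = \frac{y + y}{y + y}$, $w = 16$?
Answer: $2079364$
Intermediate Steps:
$m{\left(E,y \right)} = 1$ ($m{\left(E,y \right)} = \frac{2 y}{2 y} = 2 y \frac{1}{2 y} = 1$)
$\left(m{\left(O{\left(-2,5 \right)},w \right)} + 1441\right)^{2} = \left(1 + 1441\right)^{2} = 1442^{2} = 2079364$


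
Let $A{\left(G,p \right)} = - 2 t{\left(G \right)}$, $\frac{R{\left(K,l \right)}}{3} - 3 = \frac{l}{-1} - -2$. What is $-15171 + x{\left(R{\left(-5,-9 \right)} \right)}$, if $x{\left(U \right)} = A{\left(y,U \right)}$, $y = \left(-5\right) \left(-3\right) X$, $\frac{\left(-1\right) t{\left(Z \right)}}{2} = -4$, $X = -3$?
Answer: $-15187$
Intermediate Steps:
$t{\left(Z \right)} = 8$ ($t{\left(Z \right)} = \left(-2\right) \left(-4\right) = 8$)
$R{\left(K,l \right)} = 15 - 3 l$ ($R{\left(K,l \right)} = 9 + 3 \left(\frac{l}{-1} - -2\right) = 9 + 3 \left(l \left(-1\right) + 2\right) = 9 + 3 \left(- l + 2\right) = 9 + 3 \left(2 - l\right) = 9 - \left(-6 + 3 l\right) = 15 - 3 l$)
$y = -45$ ($y = \left(-5\right) \left(-3\right) \left(-3\right) = 15 \left(-3\right) = -45$)
$A{\left(G,p \right)} = -16$ ($A{\left(G,p \right)} = \left(-2\right) 8 = -16$)
$x{\left(U \right)} = -16$
$-15171 + x{\left(R{\left(-5,-9 \right)} \right)} = -15171 - 16 = -15187$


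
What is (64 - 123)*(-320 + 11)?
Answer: 18231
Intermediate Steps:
(64 - 123)*(-320 + 11) = -59*(-309) = 18231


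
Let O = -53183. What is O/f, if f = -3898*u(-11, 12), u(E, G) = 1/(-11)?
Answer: -585013/3898 ≈ -150.08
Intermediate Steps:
u(E, G) = -1/11
f = 3898/11 (f = -3898*(-1/11) = 3898/11 ≈ 354.36)
O/f = -53183/3898/11 = -53183*11/3898 = -585013/3898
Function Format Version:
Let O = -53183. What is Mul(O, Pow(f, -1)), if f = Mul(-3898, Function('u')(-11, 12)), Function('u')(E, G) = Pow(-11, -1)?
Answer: Rational(-585013, 3898) ≈ -150.08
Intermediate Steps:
Function('u')(E, G) = Rational(-1, 11)
f = Rational(3898, 11) (f = Mul(-3898, Rational(-1, 11)) = Rational(3898, 11) ≈ 354.36)
Mul(O, Pow(f, -1)) = Mul(-53183, Pow(Rational(3898, 11), -1)) = Mul(-53183, Rational(11, 3898)) = Rational(-585013, 3898)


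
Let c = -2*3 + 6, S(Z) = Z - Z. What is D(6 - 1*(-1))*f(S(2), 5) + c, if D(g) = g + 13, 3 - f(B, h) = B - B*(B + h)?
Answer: 60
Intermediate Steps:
S(Z) = 0
f(B, h) = 3 - B + B*(B + h) (f(B, h) = 3 - (B - B*(B + h)) = 3 + (-B + B*(B + h)) = 3 - B + B*(B + h))
D(g) = 13 + g
c = 0 (c = -6 + 6 = 0)
D(6 - 1*(-1))*f(S(2), 5) + c = (13 + (6 - 1*(-1)))*(3 + 0² - 1*0 + 0*5) + 0 = (13 + (6 + 1))*(3 + 0 + 0 + 0) + 0 = (13 + 7)*3 + 0 = 20*3 + 0 = 60 + 0 = 60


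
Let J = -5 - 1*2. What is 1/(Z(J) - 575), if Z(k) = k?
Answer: -1/582 ≈ -0.0017182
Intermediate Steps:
J = -7 (J = -5 - 2 = -7)
1/(Z(J) - 575) = 1/(-7 - 575) = 1/(-582) = -1/582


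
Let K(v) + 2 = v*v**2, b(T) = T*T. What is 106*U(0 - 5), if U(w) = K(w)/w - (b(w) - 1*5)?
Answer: 2862/5 ≈ 572.40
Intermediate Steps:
b(T) = T**2
K(v) = -2 + v**3 (K(v) = -2 + v*v**2 = -2 + v**3)
U(w) = 5 - w**2 + (-2 + w**3)/w (U(w) = (-2 + w**3)/w - (w**2 - 1*5) = (-2 + w**3)/w - (w**2 - 5) = (-2 + w**3)/w - (-5 + w**2) = (-2 + w**3)/w + (5 - w**2) = 5 - w**2 + (-2 + w**3)/w)
106*U(0 - 5) = 106*(5 - 2/(0 - 5)) = 106*(5 - 2/(-5)) = 106*(5 - 2*(-1/5)) = 106*(5 + 2/5) = 106*(27/5) = 2862/5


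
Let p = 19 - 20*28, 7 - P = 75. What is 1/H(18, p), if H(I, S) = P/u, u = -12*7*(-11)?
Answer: -231/17 ≈ -13.588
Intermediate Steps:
P = -68 (P = 7 - 1*75 = 7 - 75 = -68)
u = 924 (u = -84*(-11) = 924)
p = -541 (p = 19 - 560 = -541)
H(I, S) = -17/231 (H(I, S) = -68/924 = -68*1/924 = -17/231)
1/H(18, p) = 1/(-17/231) = -231/17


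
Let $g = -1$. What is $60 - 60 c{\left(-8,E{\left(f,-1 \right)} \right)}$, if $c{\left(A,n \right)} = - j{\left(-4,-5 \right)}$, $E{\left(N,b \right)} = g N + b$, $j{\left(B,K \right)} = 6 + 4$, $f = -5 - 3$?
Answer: $660$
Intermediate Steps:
$f = -8$ ($f = -5 - 3 = -8$)
$j{\left(B,K \right)} = 10$
$E{\left(N,b \right)} = b - N$ ($E{\left(N,b \right)} = - N + b = b - N$)
$c{\left(A,n \right)} = -10$ ($c{\left(A,n \right)} = \left(-1\right) 10 = -10$)
$60 - 60 c{\left(-8,E{\left(f,-1 \right)} \right)} = 60 - -600 = 60 + 600 = 660$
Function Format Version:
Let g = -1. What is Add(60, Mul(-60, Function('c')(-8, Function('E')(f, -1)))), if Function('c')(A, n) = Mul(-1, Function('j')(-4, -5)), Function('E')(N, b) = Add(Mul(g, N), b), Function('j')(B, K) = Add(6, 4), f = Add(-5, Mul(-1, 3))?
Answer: 660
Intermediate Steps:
f = -8 (f = Add(-5, -3) = -8)
Function('j')(B, K) = 10
Function('E')(N, b) = Add(b, Mul(-1, N)) (Function('E')(N, b) = Add(Mul(-1, N), b) = Add(b, Mul(-1, N)))
Function('c')(A, n) = -10 (Function('c')(A, n) = Mul(-1, 10) = -10)
Add(60, Mul(-60, Function('c')(-8, Function('E')(f, -1)))) = Add(60, Mul(-60, -10)) = Add(60, 600) = 660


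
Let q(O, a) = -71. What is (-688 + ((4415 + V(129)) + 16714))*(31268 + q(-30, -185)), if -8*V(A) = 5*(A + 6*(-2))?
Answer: 5083332771/8 ≈ 6.3542e+8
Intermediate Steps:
V(A) = 15/2 - 5*A/8 (V(A) = -5*(A + 6*(-2))/8 = -5*(A - 12)/8 = -5*(-12 + A)/8 = -(-60 + 5*A)/8 = 15/2 - 5*A/8)
(-688 + ((4415 + V(129)) + 16714))*(31268 + q(-30, -185)) = (-688 + ((4415 + (15/2 - 5/8*129)) + 16714))*(31268 - 71) = (-688 + ((4415 + (15/2 - 645/8)) + 16714))*31197 = (-688 + ((4415 - 585/8) + 16714))*31197 = (-688 + (34735/8 + 16714))*31197 = (-688 + 168447/8)*31197 = (162943/8)*31197 = 5083332771/8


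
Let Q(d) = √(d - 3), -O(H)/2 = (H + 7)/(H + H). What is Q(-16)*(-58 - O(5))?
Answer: -278*I*√19/5 ≈ -242.35*I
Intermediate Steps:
O(H) = -(7 + H)/H (O(H) = -2*(H + 7)/(H + H) = -2*(7 + H)/(2*H) = -2*(7 + H)*1/(2*H) = -(7 + H)/H)
Q(d) = √(-3 + d)
Q(-16)*(-58 - O(5)) = √(-3 - 16)*(-58 - (-7 - 1*5)/5) = √(-19)*(-58 - (-7 - 5)/5) = (I*√19)*(-58 - (-12)/5) = (I*√19)*(-58 - 1*(-12/5)) = (I*√19)*(-58 + 12/5) = (I*√19)*(-278/5) = -278*I*√19/5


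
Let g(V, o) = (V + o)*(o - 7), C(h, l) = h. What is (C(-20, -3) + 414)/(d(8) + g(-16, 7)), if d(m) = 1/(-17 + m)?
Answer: -3546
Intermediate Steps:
g(V, o) = (-7 + o)*(V + o) (g(V, o) = (V + o)*(-7 + o) = (-7 + o)*(V + o))
(C(-20, -3) + 414)/(d(8) + g(-16, 7)) = (-20 + 414)/(1/(-17 + 8) + (7**2 - 7*(-16) - 7*7 - 16*7)) = 394/(1/(-9) + (49 + 112 - 49 - 112)) = 394/(-1/9 + 0) = 394/(-1/9) = 394*(-9) = -3546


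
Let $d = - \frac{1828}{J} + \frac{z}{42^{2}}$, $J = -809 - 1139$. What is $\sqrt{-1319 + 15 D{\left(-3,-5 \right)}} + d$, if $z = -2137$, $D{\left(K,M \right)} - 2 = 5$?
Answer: $- \frac{234571}{859068} + i \sqrt{1214} \approx -0.27305 + 34.843 i$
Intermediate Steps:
$D{\left(K,M \right)} = 7$ ($D{\left(K,M \right)} = 2 + 5 = 7$)
$J = -1948$
$d = - \frac{234571}{859068}$ ($d = - \frac{1828}{-1948} - \frac{2137}{42^{2}} = \left(-1828\right) \left(- \frac{1}{1948}\right) - \frac{2137}{1764} = \frac{457}{487} - \frac{2137}{1764} = - \frac{234571}{859068} \approx -0.27305$)
$\sqrt{-1319 + 15 D{\left(-3,-5 \right)}} + d = \sqrt{-1319 + 15 \cdot 7} - \frac{234571}{859068} = \sqrt{-1319 + 105} - \frac{234571}{859068} = \sqrt{-1214} - \frac{234571}{859068} = i \sqrt{1214} - \frac{234571}{859068} = - \frac{234571}{859068} + i \sqrt{1214}$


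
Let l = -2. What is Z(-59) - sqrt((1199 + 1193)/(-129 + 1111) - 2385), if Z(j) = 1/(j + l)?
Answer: -1/61 - I*sqrt(574390949)/491 ≈ -0.016393 - 48.812*I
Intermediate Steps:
Z(j) = 1/(-2 + j) (Z(j) = 1/(j - 2) = 1/(-2 + j))
Z(-59) - sqrt((1199 + 1193)/(-129 + 1111) - 2385) = 1/(-2 - 59) - sqrt((1199 + 1193)/(-129 + 1111) - 2385) = 1/(-61) - sqrt(2392/982 - 2385) = -1/61 - sqrt(2392*(1/982) - 2385) = -1/61 - sqrt(1196/491 - 2385) = -1/61 - sqrt(-1169839/491) = -1/61 - I*sqrt(574390949)/491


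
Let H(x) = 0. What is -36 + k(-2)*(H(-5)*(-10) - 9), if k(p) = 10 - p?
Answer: -144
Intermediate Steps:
-36 + k(-2)*(H(-5)*(-10) - 9) = -36 + (10 - 1*(-2))*(0*(-10) - 9) = -36 + (10 + 2)*(0 - 9) = -36 + 12*(-9) = -36 - 108 = -144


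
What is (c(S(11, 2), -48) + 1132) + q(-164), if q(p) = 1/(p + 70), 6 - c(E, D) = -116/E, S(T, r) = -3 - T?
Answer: 743345/658 ≈ 1129.7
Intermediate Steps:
c(E, D) = 6 + 116/E (c(E, D) = 6 - (-116)/E = 6 + 116/E)
q(p) = 1/(70 + p)
(c(S(11, 2), -48) + 1132) + q(-164) = ((6 + 116/(-3 - 1*11)) + 1132) + 1/(70 - 164) = ((6 + 116/(-3 - 11)) + 1132) + 1/(-94) = ((6 + 116/(-14)) + 1132) - 1/94 = ((6 + 116*(-1/14)) + 1132) - 1/94 = ((6 - 58/7) + 1132) - 1/94 = (-16/7 + 1132) - 1/94 = 7908/7 - 1/94 = 743345/658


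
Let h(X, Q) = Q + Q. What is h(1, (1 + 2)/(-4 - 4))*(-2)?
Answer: 3/2 ≈ 1.5000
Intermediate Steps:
h(X, Q) = 2*Q
h(1, (1 + 2)/(-4 - 4))*(-2) = (2*((1 + 2)/(-4 - 4)))*(-2) = (2*(3/(-8)))*(-2) = (2*(3*(-⅛)))*(-2) = (2*(-3/8))*(-2) = -¾*(-2) = 3/2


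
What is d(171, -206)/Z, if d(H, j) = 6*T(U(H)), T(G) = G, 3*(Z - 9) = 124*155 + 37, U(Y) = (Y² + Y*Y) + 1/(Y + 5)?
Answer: 30878499/565664 ≈ 54.588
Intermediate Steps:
U(Y) = 1/(5 + Y) + 2*Y² (U(Y) = (Y² + Y²) + 1/(5 + Y) = 2*Y² + 1/(5 + Y) = 1/(5 + Y) + 2*Y²)
Z = 6428 (Z = 9 + (124*155 + 37)/3 = 9 + (19220 + 37)/3 = 9 + (⅓)*19257 = 9 + 6419 = 6428)
d(H, j) = 6*(1 + 2*H³ + 10*H²)/(5 + H) (d(H, j) = 6*((1 + 2*H³ + 10*H²)/(5 + H)) = 6*(1 + 2*H³ + 10*H²)/(5 + H))
d(171, -206)/Z = (6*(1 + 2*171³ + 10*171²)/(5 + 171))/6428 = (6*(1 + 2*5000211 + 10*29241)/176)*(1/6428) = (6*(1/176)*(1 + 10000422 + 292410))*(1/6428) = (6*(1/176)*10292833)*(1/6428) = (30878499/88)*(1/6428) = 30878499/565664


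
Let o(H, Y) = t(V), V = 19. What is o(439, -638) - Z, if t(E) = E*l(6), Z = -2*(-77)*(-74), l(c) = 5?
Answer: 11491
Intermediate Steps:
Z = -11396 (Z = 154*(-74) = -11396)
t(E) = 5*E (t(E) = E*5 = 5*E)
o(H, Y) = 95 (o(H, Y) = 5*19 = 95)
o(439, -638) - Z = 95 - 1*(-11396) = 95 + 11396 = 11491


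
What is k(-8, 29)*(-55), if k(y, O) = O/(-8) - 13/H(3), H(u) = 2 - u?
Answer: -4125/8 ≈ -515.63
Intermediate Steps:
k(y, O) = 13 - O/8 (k(y, O) = O/(-8) - 13/(2 - 1*3) = O*(-⅛) - 13/(2 - 3) = -O/8 - 13/(-1) = -O/8 - 13*(-1) = -O/8 + 13 = 13 - O/8)
k(-8, 29)*(-55) = (13 - ⅛*29)*(-55) = (13 - 29/8)*(-55) = (75/8)*(-55) = -4125/8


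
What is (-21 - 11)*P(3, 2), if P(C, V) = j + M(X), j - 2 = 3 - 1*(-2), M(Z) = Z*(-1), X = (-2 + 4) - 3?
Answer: -256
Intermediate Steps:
X = -1 (X = 2 - 3 = -1)
M(Z) = -Z
j = 7 (j = 2 + (3 - 1*(-2)) = 2 + (3 + 2) = 2 + 5 = 7)
P(C, V) = 8 (P(C, V) = 7 - 1*(-1) = 7 + 1 = 8)
(-21 - 11)*P(3, 2) = (-21 - 11)*8 = -32*8 = -256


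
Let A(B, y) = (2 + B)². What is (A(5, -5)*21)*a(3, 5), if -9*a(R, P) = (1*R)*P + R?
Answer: -2058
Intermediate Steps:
a(R, P) = -R/9 - P*R/9 (a(R, P) = -((1*R)*P + R)/9 = -(R*P + R)/9 = -(P*R + R)/9 = -(R + P*R)/9 = -R/9 - P*R/9)
(A(5, -5)*21)*a(3, 5) = ((2 + 5)²*21)*(-⅑*3*(1 + 5)) = (7²*21)*(-⅑*3*6) = (49*21)*(-2) = 1029*(-2) = -2058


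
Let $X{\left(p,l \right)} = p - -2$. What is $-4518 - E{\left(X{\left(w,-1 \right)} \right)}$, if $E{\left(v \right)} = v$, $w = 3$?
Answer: $-4523$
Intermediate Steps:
$X{\left(p,l \right)} = 2 + p$ ($X{\left(p,l \right)} = p + 2 = 2 + p$)
$-4518 - E{\left(X{\left(w,-1 \right)} \right)} = -4518 - \left(2 + 3\right) = -4518 - 5 = -4523$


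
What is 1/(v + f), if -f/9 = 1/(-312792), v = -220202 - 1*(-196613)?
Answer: -104264/2459483493 ≈ -4.2393e-5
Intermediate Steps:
v = -23589 (v = -220202 + 196613 = -23589)
f = 3/104264 (f = -9/(-312792) = -9*(-1/312792) = 3/104264 ≈ 2.8773e-5)
1/(v + f) = 1/(-23589 + 3/104264) = 1/(-2459483493/104264) = -104264/2459483493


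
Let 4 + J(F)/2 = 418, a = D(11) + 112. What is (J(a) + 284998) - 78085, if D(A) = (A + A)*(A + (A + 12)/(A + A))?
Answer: 207741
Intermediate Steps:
D(A) = 2*A*(A + (12 + A)/(2*A)) (D(A) = (2*A)*(A + (12 + A)/((2*A))) = (2*A)*(A + (12 + A)*(1/(2*A))) = (2*A)*(A + (12 + A)/(2*A)) = 2*A*(A + (12 + A)/(2*A)))
a = 377 (a = (12 + 11 + 2*11²) + 112 = (12 + 11 + 2*121) + 112 = (12 + 11 + 242) + 112 = 265 + 112 = 377)
J(F) = 828 (J(F) = -8 + 2*418 = -8 + 836 = 828)
(J(a) + 284998) - 78085 = (828 + 284998) - 78085 = 285826 - 78085 = 207741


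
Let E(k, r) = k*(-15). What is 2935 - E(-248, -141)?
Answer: -785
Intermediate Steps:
E(k, r) = -15*k
2935 - E(-248, -141) = 2935 - (-15)*(-248) = 2935 - 1*3720 = 2935 - 3720 = -785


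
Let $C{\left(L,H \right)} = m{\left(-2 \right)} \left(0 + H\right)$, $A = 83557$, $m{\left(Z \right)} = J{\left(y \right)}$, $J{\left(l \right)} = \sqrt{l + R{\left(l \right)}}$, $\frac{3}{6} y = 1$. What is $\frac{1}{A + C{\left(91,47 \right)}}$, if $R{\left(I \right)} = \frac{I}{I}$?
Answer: $\frac{83557}{6981765622} - \frac{47 \sqrt{3}}{6981765622} \approx 1.1956 \cdot 10^{-5}$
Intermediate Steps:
$R{\left(I \right)} = 1$
$y = 2$ ($y = 2 \cdot 1 = 2$)
$J{\left(l \right)} = \sqrt{1 + l}$ ($J{\left(l \right)} = \sqrt{l + 1} = \sqrt{1 + l}$)
$m{\left(Z \right)} = \sqrt{3}$ ($m{\left(Z \right)} = \sqrt{1 + 2} = \sqrt{3}$)
$C{\left(L,H \right)} = H \sqrt{3}$ ($C{\left(L,H \right)} = \sqrt{3} \left(0 + H\right) = \sqrt{3} H = H \sqrt{3}$)
$\frac{1}{A + C{\left(91,47 \right)}} = \frac{1}{83557 + 47 \sqrt{3}}$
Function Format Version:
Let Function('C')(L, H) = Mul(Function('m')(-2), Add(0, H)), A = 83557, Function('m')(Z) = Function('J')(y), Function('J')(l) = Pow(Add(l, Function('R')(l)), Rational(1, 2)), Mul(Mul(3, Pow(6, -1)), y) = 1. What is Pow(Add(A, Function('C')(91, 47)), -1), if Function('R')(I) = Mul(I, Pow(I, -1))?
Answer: Add(Rational(83557, 6981765622), Mul(Rational(-47, 6981765622), Pow(3, Rational(1, 2)))) ≈ 1.1956e-5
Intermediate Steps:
Function('R')(I) = 1
y = 2 (y = Mul(2, 1) = 2)
Function('J')(l) = Pow(Add(1, l), Rational(1, 2)) (Function('J')(l) = Pow(Add(l, 1), Rational(1, 2)) = Pow(Add(1, l), Rational(1, 2)))
Function('m')(Z) = Pow(3, Rational(1, 2)) (Function('m')(Z) = Pow(Add(1, 2), Rational(1, 2)) = Pow(3, Rational(1, 2)))
Function('C')(L, H) = Mul(H, Pow(3, Rational(1, 2))) (Function('C')(L, H) = Mul(Pow(3, Rational(1, 2)), Add(0, H)) = Mul(Pow(3, Rational(1, 2)), H) = Mul(H, Pow(3, Rational(1, 2))))
Pow(Add(A, Function('C')(91, 47)), -1) = Pow(Add(83557, Mul(47, Pow(3, Rational(1, 2)))), -1)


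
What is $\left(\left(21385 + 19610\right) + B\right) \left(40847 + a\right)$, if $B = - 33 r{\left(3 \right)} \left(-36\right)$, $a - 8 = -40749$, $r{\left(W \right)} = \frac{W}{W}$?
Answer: $4471398$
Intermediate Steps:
$r{\left(W \right)} = 1$
$a = -40741$ ($a = 8 - 40749 = -40741$)
$B = 1188$ ($B = \left(-33\right) 1 \left(-36\right) = \left(-33\right) \left(-36\right) = 1188$)
$\left(\left(21385 + 19610\right) + B\right) \left(40847 + a\right) = \left(\left(21385 + 19610\right) + 1188\right) \left(40847 - 40741\right) = \left(40995 + 1188\right) 106 = 42183 \cdot 106 = 4471398$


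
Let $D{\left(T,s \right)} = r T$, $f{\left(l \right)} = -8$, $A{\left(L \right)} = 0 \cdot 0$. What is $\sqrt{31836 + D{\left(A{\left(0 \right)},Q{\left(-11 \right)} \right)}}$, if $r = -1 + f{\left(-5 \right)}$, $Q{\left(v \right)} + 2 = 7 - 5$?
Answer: $2 \sqrt{7959} \approx 178.43$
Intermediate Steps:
$Q{\left(v \right)} = 0$ ($Q{\left(v \right)} = -2 + \left(7 - 5\right) = -2 + 2 = 0$)
$A{\left(L \right)} = 0$
$r = -9$ ($r = -1 - 8 = -9$)
$D{\left(T,s \right)} = - 9 T$
$\sqrt{31836 + D{\left(A{\left(0 \right)},Q{\left(-11 \right)} \right)}} = \sqrt{31836 - 0} = \sqrt{31836 + 0} = \sqrt{31836} = 2 \sqrt{7959}$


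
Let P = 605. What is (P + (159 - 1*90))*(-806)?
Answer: -543244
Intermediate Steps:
(P + (159 - 1*90))*(-806) = (605 + (159 - 1*90))*(-806) = (605 + (159 - 90))*(-806) = (605 + 69)*(-806) = 674*(-806) = -543244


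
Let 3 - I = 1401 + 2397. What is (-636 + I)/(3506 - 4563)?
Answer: 633/151 ≈ 4.1921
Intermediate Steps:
I = -3795 (I = 3 - (1401 + 2397) = 3 - 1*3798 = 3 - 3798 = -3795)
(-636 + I)/(3506 - 4563) = (-636 - 3795)/(3506 - 4563) = -4431/(-1057) = -4431*(-1/1057) = 633/151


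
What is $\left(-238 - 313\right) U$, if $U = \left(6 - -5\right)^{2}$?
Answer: $-66671$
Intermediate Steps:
$U = 121$ ($U = \left(6 + 5\right)^{2} = 11^{2} = 121$)
$\left(-238 - 313\right) U = \left(-238 - 313\right) 121 = \left(-551\right) 121 = -66671$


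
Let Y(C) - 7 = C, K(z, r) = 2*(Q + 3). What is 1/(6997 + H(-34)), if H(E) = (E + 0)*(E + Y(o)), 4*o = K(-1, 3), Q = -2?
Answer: 1/7898 ≈ 0.00012661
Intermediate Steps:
K(z, r) = 2 (K(z, r) = 2*(-2 + 3) = 2*1 = 2)
o = ½ (o = (¼)*2 = ½ ≈ 0.50000)
Y(C) = 7 + C
H(E) = E*(15/2 + E) (H(E) = (E + 0)*(E + (7 + ½)) = E*(E + 15/2) = E*(15/2 + E))
1/(6997 + H(-34)) = 1/(6997 + (½)*(-34)*(15 + 2*(-34))) = 1/(6997 + (½)*(-34)*(15 - 68)) = 1/(6997 + (½)*(-34)*(-53)) = 1/(6997 + 901) = 1/7898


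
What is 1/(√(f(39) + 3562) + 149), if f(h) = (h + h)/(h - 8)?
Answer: 4619/577731 - 10*√34255/577731 ≈ 0.0047915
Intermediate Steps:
f(h) = 2*h/(-8 + h) (f(h) = (2*h)/(-8 + h) = 2*h/(-8 + h))
1/(√(f(39) + 3562) + 149) = 1/(√(2*39/(-8 + 39) + 3562) + 149) = 1/(√(2*39/31 + 3562) + 149) = 1/(√(2*39*(1/31) + 3562) + 149) = 1/(√(78/31 + 3562) + 149) = 1/(√(110500/31) + 149) = 1/(10*√34255/31 + 149) = 1/(149 + 10*√34255/31)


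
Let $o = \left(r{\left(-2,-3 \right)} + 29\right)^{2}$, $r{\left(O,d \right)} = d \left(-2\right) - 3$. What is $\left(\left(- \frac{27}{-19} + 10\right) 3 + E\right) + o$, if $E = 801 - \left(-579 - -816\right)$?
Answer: $\frac{30823}{19} \approx 1622.3$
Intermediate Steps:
$r{\left(O,d \right)} = -3 - 2 d$ ($r{\left(O,d \right)} = - 2 d - 3 = -3 - 2 d$)
$o = 1024$ ($o = \left(\left(-3 - -6\right) + 29\right)^{2} = \left(\left(-3 + 6\right) + 29\right)^{2} = \left(3 + 29\right)^{2} = 32^{2} = 1024$)
$E = 564$ ($E = 801 - \left(-579 + 816\right) = 801 - 237 = 564$)
$\left(\left(- \frac{27}{-19} + 10\right) 3 + E\right) + o = \left(\left(- \frac{27}{-19} + 10\right) 3 + 564\right) + 1024 = \left(\left(\left(-27\right) \left(- \frac{1}{19}\right) + 10\right) 3 + 564\right) + 1024 = \left(\left(\frac{27}{19} + 10\right) 3 + 564\right) + 1024 = \left(\frac{217}{19} \cdot 3 + 564\right) + 1024 = \left(\frac{651}{19} + 564\right) + 1024 = \frac{11367}{19} + 1024 = \frac{30823}{19}$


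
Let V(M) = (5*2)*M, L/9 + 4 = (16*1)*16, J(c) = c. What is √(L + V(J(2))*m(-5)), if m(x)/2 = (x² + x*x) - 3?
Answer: 2*√1037 ≈ 64.405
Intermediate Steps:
m(x) = -6 + 4*x² (m(x) = 2*((x² + x*x) - 3) = 2*((x² + x²) - 3) = 2*(2*x² - 3) = 2*(-3 + 2*x²) = -6 + 4*x²)
L = 2268 (L = -36 + 9*((16*1)*16) = -36 + 9*(16*16) = -36 + 9*256 = -36 + 2304 = 2268)
V(M) = 10*M
√(L + V(J(2))*m(-5)) = √(2268 + (10*2)*(-6 + 4*(-5)²)) = √(2268 + 20*(-6 + 4*25)) = √(2268 + 20*(-6 + 100)) = √(2268 + 20*94) = √(2268 + 1880) = √4148 = 2*√1037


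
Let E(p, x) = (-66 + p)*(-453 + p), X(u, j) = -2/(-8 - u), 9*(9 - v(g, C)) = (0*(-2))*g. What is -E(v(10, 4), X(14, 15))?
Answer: -25308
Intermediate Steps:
v(g, C) = 9 (v(g, C) = 9 - 0*(-2)*g/9 = 9 - 0*g = 9 - 1/9*0 = 9 + 0 = 9)
E(p, x) = (-453 + p)*(-66 + p)
-E(v(10, 4), X(14, 15)) = -(29898 + 9**2 - 519*9) = -(29898 + 81 - 4671) = -1*25308 = -25308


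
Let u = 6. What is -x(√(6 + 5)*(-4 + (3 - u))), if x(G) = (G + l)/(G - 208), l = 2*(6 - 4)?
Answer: 1371/42725 - 1484*√11/42725 ≈ -0.083110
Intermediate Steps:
l = 4 (l = 2*2 = 4)
x(G) = (4 + G)/(-208 + G) (x(G) = (G + 4)/(G - 208) = (4 + G)/(-208 + G))
-x(√(6 + 5)*(-4 + (3 - u))) = -(4 + √(6 + 5)*(-4 + (3 - 1*6)))/(-208 + √(6 + 5)*(-4 + (3 - 1*6))) = -(4 + √11*(-4 + (3 - 6)))/(-208 + √11*(-4 + (3 - 6))) = -(4 + √11*(-4 - 3))/(-208 + √11*(-4 - 3)) = -(4 + √11*(-7))/(-208 + √11*(-7)) = -(4 - 7*√11)/(-208 - 7*√11)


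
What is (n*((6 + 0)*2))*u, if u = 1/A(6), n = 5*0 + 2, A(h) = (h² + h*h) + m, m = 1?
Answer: 24/73 ≈ 0.32877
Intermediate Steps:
A(h) = 1 + 2*h² (A(h) = (h² + h*h) + 1 = (h² + h²) + 1 = 2*h² + 1 = 1 + 2*h²)
n = 2 (n = 0 + 2 = 2)
u = 1/73 (u = 1/(1 + 2*6²) = 1/(1 + 2*36) = 1/(1 + 72) = 1/73 ≈ 0.013699)
(n*((6 + 0)*2))*u = (2*((6 + 0)*2))*(1/73) = (2*(6*2))*(1/73) = (2*12)*(1/73) = 24*(1/73) = 24/73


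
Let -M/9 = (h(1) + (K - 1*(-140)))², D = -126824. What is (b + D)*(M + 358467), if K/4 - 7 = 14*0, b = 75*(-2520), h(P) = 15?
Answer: -18022812384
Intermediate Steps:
b = -189000
K = 28 (K = 28 + 4*(14*0) = 28 + 4*0 = 28 + 0 = 28)
M = -301401 (M = -9*(15 + (28 - 1*(-140)))² = -9*(15 + (28 + 140))² = -9*(15 + 168)² = -9*183² = -9*33489 = -301401)
(b + D)*(M + 358467) = (-189000 - 126824)*(-301401 + 358467) = -315824*57066 = -18022812384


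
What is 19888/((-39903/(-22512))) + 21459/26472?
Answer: 1316984948901/117368024 ≈ 11221.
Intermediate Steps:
19888/((-39903/(-22512))) + 21459/26472 = 19888/((-39903*(-1/22512))) + 21459*(1/26472) = 19888/(13301/7504) + 7153/8824 = 19888*(7504/13301) + 7153/8824 = 149239552/13301 + 7153/8824 = 1316984948901/117368024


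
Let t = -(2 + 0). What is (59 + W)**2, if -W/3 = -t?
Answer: 2809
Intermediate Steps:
t = -2 (t = -1*2 = -2)
W = -6 (W = -(-3)*(-2) = -3*2 = -6)
(59 + W)**2 = (59 - 6)**2 = 53**2 = 2809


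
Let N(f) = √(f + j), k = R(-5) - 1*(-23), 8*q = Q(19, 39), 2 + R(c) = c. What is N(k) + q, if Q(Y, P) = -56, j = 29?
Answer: -7 + 3*√5 ≈ -0.29180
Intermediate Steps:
R(c) = -2 + c
q = -7 (q = (⅛)*(-56) = -7)
k = 16 (k = (-2 - 5) - 1*(-23) = -7 + 23 = 16)
N(f) = √(29 + f) (N(f) = √(f + 29) = √(29 + f))
N(k) + q = √(29 + 16) - 7 = √45 - 7 = 3*√5 - 7 = -7 + 3*√5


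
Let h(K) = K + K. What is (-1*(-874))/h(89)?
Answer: 437/89 ≈ 4.9101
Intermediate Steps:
h(K) = 2*K
(-1*(-874))/h(89) = (-1*(-874))/((2*89)) = 874/178 = 874*(1/178) = 437/89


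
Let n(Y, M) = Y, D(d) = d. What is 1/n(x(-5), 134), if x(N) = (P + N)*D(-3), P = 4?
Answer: ⅓ ≈ 0.33333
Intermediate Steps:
x(N) = -12 - 3*N (x(N) = (4 + N)*(-3) = -12 - 3*N)
1/n(x(-5), 134) = 1/(-12 - 3*(-5)) = 1/(-12 + 15) = 1/3 = ⅓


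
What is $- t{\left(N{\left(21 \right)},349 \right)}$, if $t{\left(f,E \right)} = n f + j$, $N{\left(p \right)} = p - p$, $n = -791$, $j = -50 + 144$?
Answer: $-94$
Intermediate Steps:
$j = 94$
$N{\left(p \right)} = 0$
$t{\left(f,E \right)} = 94 - 791 f$ ($t{\left(f,E \right)} = - 791 f + 94 = 94 - 791 f$)
$- t{\left(N{\left(21 \right)},349 \right)} = - (94 - 0) = - (94 + 0) = \left(-1\right) 94 = -94$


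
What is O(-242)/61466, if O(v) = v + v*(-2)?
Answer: 121/30733 ≈ 0.0039371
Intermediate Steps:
O(v) = -v (O(v) = v - 2*v = -v)
O(-242)/61466 = -1*(-242)/61466 = 242*(1/61466) = 121/30733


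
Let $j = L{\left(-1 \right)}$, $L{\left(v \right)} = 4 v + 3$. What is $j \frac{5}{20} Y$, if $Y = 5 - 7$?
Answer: $\frac{1}{2} \approx 0.5$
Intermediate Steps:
$L{\left(v \right)} = 3 + 4 v$
$j = -1$ ($j = 3 + 4 \left(-1\right) = 3 - 4 = -1$)
$Y = -2$ ($Y = 5 - 7 = -2$)
$j \frac{5}{20} Y = - \frac{5}{20} \left(-2\right) = \left(-1\right) \frac{1}{4} \left(-2\right) = \left(- \frac{1}{4}\right) \left(-2\right) = \frac{1}{2}$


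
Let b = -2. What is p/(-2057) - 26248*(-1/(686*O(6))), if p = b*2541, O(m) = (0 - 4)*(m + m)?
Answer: 117095/69972 ≈ 1.6735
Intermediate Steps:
O(m) = -8*m
p = -5082 (p = -2*2541 = -5082)
p/(-2057) - 26248*(-1/(686*O(6))) = -5082/(-2057) - 26248/((-(-5488)*6)) = -5082*(-1/2057) - 26248/((-686*(-48))) = 42/17 - 26248/32928 = 42/17 - 26248*1/32928 = 42/17 - 3281/4116 = 117095/69972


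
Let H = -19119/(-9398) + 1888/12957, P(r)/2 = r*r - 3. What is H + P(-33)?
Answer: 264749660699/121769886 ≈ 2174.2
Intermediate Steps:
P(r) = -6 + 2*r² (P(r) = 2*(r*r - 3) = 2*(r² - 3) = 2*(-3 + r²) = -6 + 2*r²)
H = 265468307/121769886 (H = -19119*(-1/9398) + 1888*(1/12957) = 19119/9398 + 1888/12957 = 265468307/121769886 ≈ 2.1801)
H + P(-33) = 265468307/121769886 + (-6 + 2*(-33)²) = 265468307/121769886 + (-6 + 2*1089) = 265468307/121769886 + (-6 + 2178) = 265468307/121769886 + 2172 = 264749660699/121769886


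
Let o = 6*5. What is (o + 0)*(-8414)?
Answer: -252420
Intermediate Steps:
o = 30
(o + 0)*(-8414) = (30 + 0)*(-8414) = 30*(-8414) = -252420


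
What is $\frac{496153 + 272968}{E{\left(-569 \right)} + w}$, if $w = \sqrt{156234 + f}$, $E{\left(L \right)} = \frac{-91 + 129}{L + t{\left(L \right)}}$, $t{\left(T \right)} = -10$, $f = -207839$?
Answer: $- \frac{16922200242}{17300113249} - \frac{257840893161 i \sqrt{51605}}{17300113249} \approx -0.97816 - 3385.7 i$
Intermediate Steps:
$E{\left(L \right)} = \frac{38}{-10 + L}$ ($E{\left(L \right)} = \frac{-91 + 129}{L - 10} = \frac{38}{-10 + L}$)
$w = i \sqrt{51605}$ ($w = \sqrt{156234 - 207839} = \sqrt{-51605} = i \sqrt{51605} \approx 227.17 i$)
$\frac{496153 + 272968}{E{\left(-569 \right)} + w} = \frac{496153 + 272968}{\frac{38}{-10 - 569} + i \sqrt{51605}} = \frac{769121}{\frac{38}{-579} + i \sqrt{51605}} = \frac{769121}{38 \left(- \frac{1}{579}\right) + i \sqrt{51605}} = \frac{769121}{- \frac{38}{579} + i \sqrt{51605}}$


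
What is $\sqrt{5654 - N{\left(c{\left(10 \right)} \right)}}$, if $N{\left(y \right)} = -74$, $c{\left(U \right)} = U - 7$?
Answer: $4 \sqrt{358} \approx 75.684$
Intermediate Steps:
$c{\left(U \right)} = -7 + U$ ($c{\left(U \right)} = U - 7 = -7 + U$)
$\sqrt{5654 - N{\left(c{\left(10 \right)} \right)}} = \sqrt{5654 - -74} = \sqrt{5654 + 74} = \sqrt{5728} = 4 \sqrt{358}$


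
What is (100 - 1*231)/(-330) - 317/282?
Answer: -5639/7755 ≈ -0.72714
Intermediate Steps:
(100 - 1*231)/(-330) - 317/282 = (100 - 231)*(-1/330) - 317*1/282 = -131*(-1/330) - 317/282 = 131/330 - 317/282 = -5639/7755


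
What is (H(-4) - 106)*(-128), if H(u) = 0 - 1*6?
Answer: 14336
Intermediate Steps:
H(u) = -6 (H(u) = 0 - 6 = -6)
(H(-4) - 106)*(-128) = (-6 - 106)*(-128) = -112*(-128) = 14336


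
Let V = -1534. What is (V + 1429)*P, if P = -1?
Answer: 105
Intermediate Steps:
(V + 1429)*P = (-1534 + 1429)*(-1) = -105*(-1) = 105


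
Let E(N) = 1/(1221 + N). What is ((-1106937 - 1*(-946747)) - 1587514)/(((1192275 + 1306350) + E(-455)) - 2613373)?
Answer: 4418288/290089 ≈ 15.231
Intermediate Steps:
((-1106937 - 1*(-946747)) - 1587514)/(((1192275 + 1306350) + E(-455)) - 2613373) = ((-1106937 - 1*(-946747)) - 1587514)/(((1192275 + 1306350) + 1/(1221 - 455)) - 2613373) = ((-1106937 + 946747) - 1587514)/((2498625 + 1/766) - 2613373) = (-160190 - 1587514)/((2498625 + 1/766) - 2613373) = -1747704/(1913946751/766 - 2613373) = -1747704/(-87896967/766) = -1747704*(-766/87896967) = 4418288/290089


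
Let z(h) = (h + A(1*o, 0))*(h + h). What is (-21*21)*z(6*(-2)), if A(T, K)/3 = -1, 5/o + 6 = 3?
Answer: -158760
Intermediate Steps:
o = -5/3 (o = 5/(-6 + 3) = 5/(-3) = 5*(-1/3) = -5/3 ≈ -1.6667)
A(T, K) = -3 (A(T, K) = 3*(-1) = -3)
z(h) = 2*h*(-3 + h) (z(h) = (h - 3)*(h + h) = (-3 + h)*(2*h) = 2*h*(-3 + h))
(-21*21)*z(6*(-2)) = (-21*21)*(2*(6*(-2))*(-3 + 6*(-2))) = -882*(-12)*(-3 - 12) = -882*(-12)*(-15) = -441*360 = -158760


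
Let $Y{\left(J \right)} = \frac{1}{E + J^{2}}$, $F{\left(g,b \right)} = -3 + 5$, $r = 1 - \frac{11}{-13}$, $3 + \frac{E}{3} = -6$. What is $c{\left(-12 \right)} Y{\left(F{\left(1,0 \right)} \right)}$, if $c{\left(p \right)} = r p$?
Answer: $\frac{288}{299} \approx 0.96321$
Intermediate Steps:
$E = -27$ ($E = -9 + 3 \left(-6\right) = -9 - 18 = -27$)
$r = \frac{24}{13}$ ($r = 1 - 11 \left(- \frac{1}{13}\right) = 1 - - \frac{11}{13} = 1 + \frac{11}{13} = \frac{24}{13} \approx 1.8462$)
$F{\left(g,b \right)} = 2$
$Y{\left(J \right)} = \frac{1}{-27 + J^{2}}$
$c{\left(p \right)} = \frac{24 p}{13}$
$c{\left(-12 \right)} Y{\left(F{\left(1,0 \right)} \right)} = \frac{\frac{24}{13} \left(-12\right)}{-27 + 2^{2}} = - \frac{288}{13 \left(-27 + 4\right)} = - \frac{288}{13 \left(-23\right)} = \left(- \frac{288}{13}\right) \left(- \frac{1}{23}\right) = \frac{288}{299}$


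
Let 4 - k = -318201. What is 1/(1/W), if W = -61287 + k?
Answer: 256918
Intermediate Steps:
k = 318205 (k = 4 - 1*(-318201) = 4 + 318201 = 318205)
W = 256918 (W = -61287 + 318205 = 256918)
1/(1/W) = 1/(1/256918) = 256918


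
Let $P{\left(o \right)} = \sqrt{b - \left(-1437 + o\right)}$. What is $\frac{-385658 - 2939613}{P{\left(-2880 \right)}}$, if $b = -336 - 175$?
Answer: $- \frac{3325271 \sqrt{3806}}{3806} \approx -53901.0$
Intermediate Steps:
$b = -511$
$P{\left(o \right)} = \sqrt{926 - o}$ ($P{\left(o \right)} = \sqrt{-511 - \left(-1437 + o\right)} = \sqrt{926 - o}$)
$\frac{-385658 - 2939613}{P{\left(-2880 \right)}} = \frac{-385658 - 2939613}{\sqrt{926 - -2880}} = - \frac{3325271}{\sqrt{926 + 2880}} = - \frac{3325271}{\sqrt{3806}} = - 3325271 \frac{\sqrt{3806}}{3806} = - \frac{3325271 \sqrt{3806}}{3806}$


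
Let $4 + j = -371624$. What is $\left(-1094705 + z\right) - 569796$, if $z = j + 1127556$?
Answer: $-908573$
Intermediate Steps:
$j = -371628$ ($j = -4 - 371624 = -371628$)
$z = 755928$ ($z = -371628 + 1127556 = 755928$)
$\left(-1094705 + z\right) - 569796 = \left(-1094705 + 755928\right) - 569796 = -338777 - 569796 = -908573$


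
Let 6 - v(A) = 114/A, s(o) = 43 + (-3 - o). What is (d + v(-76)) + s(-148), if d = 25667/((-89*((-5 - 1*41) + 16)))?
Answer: 273826/1335 ≈ 205.11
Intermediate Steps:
s(o) = 40 - o
v(A) = 6 - 114/A
d = 25667/2670 (d = 25667/((-89*((-5 - 41) + 16))) = 25667/((-89*(-46 + 16))) = 25667/((-89*(-30))) = 25667/2670 ≈ 9.6131)
(d + v(-76)) + s(-148) = (25667/2670 + (6 - 114/(-76))) + (40 - 1*(-148)) = (25667/2670 + (6 - 114*(-1/76))) + (40 + 148) = (25667/2670 + (6 + 3/2)) + 188 = (25667/2670 + 15/2) + 188 = 22846/1335 + 188 = 273826/1335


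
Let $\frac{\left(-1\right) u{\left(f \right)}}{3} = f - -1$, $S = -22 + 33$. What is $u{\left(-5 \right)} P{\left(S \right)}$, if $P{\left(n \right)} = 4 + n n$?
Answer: $1500$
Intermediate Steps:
$S = 11$
$P{\left(n \right)} = 4 + n^{2}$
$u{\left(f \right)} = -3 - 3 f$ ($u{\left(f \right)} = - 3 \left(f - -1\right) = - 3 \left(f + 1\right) = - 3 \left(1 + f\right) = -3 - 3 f$)
$u{\left(-5 \right)} P{\left(S \right)} = \left(-3 - -15\right) \left(4 + 11^{2}\right) = \left(-3 + 15\right) \left(4 + 121\right) = 12 \cdot 125 = 1500$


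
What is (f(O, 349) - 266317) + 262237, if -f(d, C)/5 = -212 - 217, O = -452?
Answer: -1935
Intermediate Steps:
f(d, C) = 2145 (f(d, C) = -5*(-212 - 217) = -5*(-429) = 2145)
(f(O, 349) - 266317) + 262237 = (2145 - 266317) + 262237 = -264172 + 262237 = -1935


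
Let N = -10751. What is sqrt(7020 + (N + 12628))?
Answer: sqrt(8897) ≈ 94.324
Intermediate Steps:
sqrt(7020 + (N + 12628)) = sqrt(7020 + (-10751 + 12628)) = sqrt(7020 + 1877) = sqrt(8897)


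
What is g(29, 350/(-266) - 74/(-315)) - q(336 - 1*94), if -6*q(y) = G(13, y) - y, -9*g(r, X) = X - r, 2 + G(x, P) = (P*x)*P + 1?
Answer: 13665713063/107730 ≈ 1.2685e+5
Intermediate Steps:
G(x, P) = -1 + x*P² (G(x, P) = -2 + ((P*x)*P + 1) = -2 + (x*P² + 1) = -2 + (1 + x*P²) = -1 + x*P²)
g(r, X) = -X/9 + r/9 (g(r, X) = -(X - r)/9 = -X/9 + r/9)
q(y) = ⅙ - 13*y²/6 + y/6 (q(y) = -((-1 + 13*y²) - y)/6 = -(-1 - y + 13*y²)/6 = ⅙ - 13*y²/6 + y/6)
g(29, 350/(-266) - 74/(-315)) - q(336 - 1*94) = (-(350/(-266) - 74/(-315))/9 + (⅑)*29) - (⅙ - 13*(336 - 1*94)²/6 + (336 - 1*94)/6) = (-(350*(-1/266) - 74*(-1/315))/9 + 29/9) - (⅙ - 13*(336 - 94)²/6 + (336 - 94)/6) = (-(-25/19 + 74/315)/9 + 29/9) - (⅙ - 13/6*242² + (⅙)*242) = (-⅑*(-6469/5985) + 29/9) - (⅙ - 13/6*58564 + 121/3) = (6469/53865 + 29/9) - (⅙ - 380666/3 + 121/3) = 180034/53865 - 1*(-761089/6) = 180034/53865 + 761089/6 = 13665713063/107730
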